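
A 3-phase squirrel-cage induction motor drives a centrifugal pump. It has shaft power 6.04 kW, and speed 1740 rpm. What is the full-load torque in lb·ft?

24.4 lb·ft

ω = 2π × 1740/60 = 182.2 rad/s
τ = P/ω = 6040/182.2 = 33.15 N·m
In lb·ft: 33.15/1.356 = 24.4 lb·ft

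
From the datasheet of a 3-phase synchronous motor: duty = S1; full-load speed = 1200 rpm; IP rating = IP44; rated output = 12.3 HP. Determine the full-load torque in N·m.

73 N·m

P_out = 12.3 × 746 = 9176 W
ω = 2π × 1200/60 = 125.7 rad/s
τ = P_out/ω = 9176/125.7 = 73 N·m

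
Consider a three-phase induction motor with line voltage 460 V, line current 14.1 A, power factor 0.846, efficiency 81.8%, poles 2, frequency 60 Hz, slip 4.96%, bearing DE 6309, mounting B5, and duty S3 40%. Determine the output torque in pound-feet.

16 lb·ft

P_in = √3·V·I·cosφ = 1.732 × 460 × 14.1 × 0.846 = 9504 W
P_out = η·P_in = 0.818 × 9504 = 7774 W
n_s = 120×60/2 = 3600 rpm; n = 3600×(1−0.0496) = 3421 rpm
ω = 2π×3421/60 = 358.2 rad/s
τ = P_out/ω = 7774/358.2 = 21.7 N·m
In lb·ft: 21.7/1.356 = 16 lb·ft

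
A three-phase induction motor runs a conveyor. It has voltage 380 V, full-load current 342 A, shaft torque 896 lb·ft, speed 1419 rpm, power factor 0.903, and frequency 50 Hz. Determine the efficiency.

88.8 %

τ = 896 lb·ft × 1.356 = 1215 N·m
ω = 2π × 1419/60 = 148.6 rad/s; P_out = τω = 1215 × 148.6 = 180549 W
P_in = √3·V_L·I_L·cosφ = 1.732 × 380 × 342 × 0.903 = 203257 W
η = P_out / P_in = 180549 / 203257 = 0.888 = 88.8%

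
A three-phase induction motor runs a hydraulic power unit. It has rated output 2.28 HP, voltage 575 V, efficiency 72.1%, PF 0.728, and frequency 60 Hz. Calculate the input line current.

3.25 A

P_out = 2.28 × 746 = 1701 W
P_in = P_out / η = 1701 / 0.721 = 2359 W
I_L = P_in / (√3·V_L·cosφ) = 2359 / (1.732 × 575 × 0.728) = 3.25 A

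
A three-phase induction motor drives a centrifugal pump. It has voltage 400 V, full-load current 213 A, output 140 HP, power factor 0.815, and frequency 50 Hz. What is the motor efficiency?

P_out = 140 × 746 = 104440 W
P_in = √3·V_L·I_L·cosφ = 1.732 × 400 × 213 × 0.815 = 120267 W
η = P_out / P_in = 104440 / 120267 = 0.868 = 86.8%

86.8 %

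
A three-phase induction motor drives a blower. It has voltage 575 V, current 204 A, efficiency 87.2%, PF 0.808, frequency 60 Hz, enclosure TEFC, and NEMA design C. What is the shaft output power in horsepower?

192 HP

P_in = √3·V·I·cosφ = 1.732 × 575 × 204 × 0.808 = 164156 W
P_out = η·P_in = 0.872 × 164156 = 143144 W
= 143144/746 = 192 HP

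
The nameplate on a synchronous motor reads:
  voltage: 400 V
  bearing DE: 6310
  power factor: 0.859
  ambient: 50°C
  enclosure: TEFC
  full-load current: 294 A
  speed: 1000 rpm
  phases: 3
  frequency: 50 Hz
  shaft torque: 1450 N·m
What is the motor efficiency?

86.8 %

ω = 2π × 1000/60 = 104.7 rad/s; P_out = τω = 1450 × 104.7 = 151815 W
P_in = √3·V_L·I_L·cosφ = 1.732 × 400 × 294 × 0.859 = 174964 W
η = P_out / P_in = 151815 / 174964 = 0.868 = 86.8%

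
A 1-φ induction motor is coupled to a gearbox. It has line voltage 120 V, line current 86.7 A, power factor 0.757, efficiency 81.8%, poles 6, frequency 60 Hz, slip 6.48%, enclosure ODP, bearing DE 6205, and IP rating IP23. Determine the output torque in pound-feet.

P_in = V·I·cosφ = 120 × 86.7 × 0.757 = 7876 W
P_out = η·P_in = 0.818 × 7876 = 6443 W
n_s = 120×60/6 = 1200 rpm; n = 1200×(1−0.0648) = 1122 rpm
ω = 2π×1122/60 = 117.5 rad/s
τ = P_out/ω = 6443/117.5 = 54.83 N·m
In lb·ft: 54.83/1.356 = 40.4 lb·ft

40.4 lb·ft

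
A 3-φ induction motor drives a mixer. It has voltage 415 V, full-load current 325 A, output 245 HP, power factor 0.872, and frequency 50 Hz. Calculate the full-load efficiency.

P_out = 245 × 746 = 182770 W
P_in = √3·V_L·I_L·cosφ = 1.732 × 415 × 325 × 0.872 = 203702 W
η = P_out / P_in = 182770 / 203702 = 0.897 = 89.7%

89.7 %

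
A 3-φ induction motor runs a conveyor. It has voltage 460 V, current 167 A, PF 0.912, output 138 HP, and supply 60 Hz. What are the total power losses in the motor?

P_in = √3·V·I·cosφ = 1.732×460×167×0.912 = 121344 W
P_out = 138×746 = 102948 W
Losses = P_in − P_out = 121344 − 102948 = 18396 W

18400 W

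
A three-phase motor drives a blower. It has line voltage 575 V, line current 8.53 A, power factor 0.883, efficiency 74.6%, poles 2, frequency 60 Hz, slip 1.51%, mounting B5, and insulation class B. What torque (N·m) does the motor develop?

15.1 N·m

P_in = √3·V·I·cosφ = 1.732 × 575 × 8.53 × 0.883 = 7501 W
P_out = η·P_in = 0.746 × 7501 = 5596 W
n_s = 120×60/2 = 3600 rpm; n = 3600×(1−0.0151) = 3546 rpm
ω = 2π×3546/60 = 371.3 rad/s
τ = P_out/ω = 5596/371.3 = 15.1 N·m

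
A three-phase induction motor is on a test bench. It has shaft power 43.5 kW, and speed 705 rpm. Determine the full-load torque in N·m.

ω = 2π × 705/60 = 73.83 rad/s
τ = P/ω = 43500/73.83 = 589 N·m

589 N·m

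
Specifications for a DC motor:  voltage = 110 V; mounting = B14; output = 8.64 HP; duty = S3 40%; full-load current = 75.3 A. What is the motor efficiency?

77.8 %

P_out = 8.64 × 746 = 6445 W
P_in = V·I = 110 × 75.3 = 8283 W
η = P_out / P_in = 6445 / 8283 = 0.778 = 77.8%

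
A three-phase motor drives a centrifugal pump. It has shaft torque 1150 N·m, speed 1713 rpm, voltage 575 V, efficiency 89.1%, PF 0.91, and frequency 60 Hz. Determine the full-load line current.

ω = 2π×1713/60 = 179.4 rad/s; P_out = τω = 1150 × 179.4 = 206310 W
P_in = P_out / η = 206310 / 0.891 = 231549 W
I_L = P_in / (√3·V_L·cosφ) = 231549 / (1.732 × 575 × 0.91) = 255 A

255 A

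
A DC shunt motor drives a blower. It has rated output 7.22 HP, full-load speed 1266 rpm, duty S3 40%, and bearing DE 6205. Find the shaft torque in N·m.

P_out = 7.22 × 746 = 5386 W
ω = 2π × 1266/60 = 132.6 rad/s
τ = P_out/ω = 5386/132.6 = 40.6 N·m

40.6 N·m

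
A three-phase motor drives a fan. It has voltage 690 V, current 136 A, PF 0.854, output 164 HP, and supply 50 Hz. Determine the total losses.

P_in = √3·V·I·cosφ = 1.732×690×136×0.854 = 138801 W
P_out = 164×746 = 122344 W
Losses = P_in − P_out = 138801 − 122344 = 16457 W

16500 W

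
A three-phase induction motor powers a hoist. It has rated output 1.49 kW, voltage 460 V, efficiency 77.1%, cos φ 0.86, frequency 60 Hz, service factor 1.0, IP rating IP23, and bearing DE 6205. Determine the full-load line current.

2.82 A

P_out = 1.49 kW = 1490 W
P_in = P_out / η = 1490 / 0.771 = 1933 W
I_L = P_in / (√3·V_L·cosφ) = 1933 / (1.732 × 460 × 0.86) = 2.82 A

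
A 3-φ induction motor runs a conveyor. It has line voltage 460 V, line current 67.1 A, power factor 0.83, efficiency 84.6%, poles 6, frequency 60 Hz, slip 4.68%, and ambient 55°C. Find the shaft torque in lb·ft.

231 lb·ft

P_in = √3·V·I·cosφ = 1.732 × 460 × 67.1 × 0.83 = 44372 W
P_out = η·P_in = 0.846 × 44372 = 37539 W
n_s = 120×60/6 = 1200 rpm; n = 1200×(1−0.0468) = 1144 rpm
ω = 2π×1144/60 = 119.8 rad/s
τ = P_out/ω = 37539/119.8 = 313.3 N·m
In lb·ft: 313.3/1.356 = 231 lb·ft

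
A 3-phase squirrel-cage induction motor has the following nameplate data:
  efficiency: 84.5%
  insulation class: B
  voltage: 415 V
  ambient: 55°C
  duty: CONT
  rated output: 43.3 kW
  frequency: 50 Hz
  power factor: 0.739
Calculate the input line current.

P_out = 43.3 kW = 43300 W
P_in = P_out / η = 43300 / 0.845 = 51243 W
I_L = P_in / (√3·V_L·cosφ) = 51243 / (1.732 × 415 × 0.739) = 96.5 A

96.5 A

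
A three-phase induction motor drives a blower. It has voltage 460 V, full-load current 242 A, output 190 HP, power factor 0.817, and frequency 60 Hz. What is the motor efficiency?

P_out = 190 × 746 = 141740 W
P_in = √3·V_L·I_L·cosφ = 1.732 × 460 × 242 × 0.817 = 157523 W
η = P_out / P_in = 141740 / 157523 = 0.900 = 90.0%

90.0 %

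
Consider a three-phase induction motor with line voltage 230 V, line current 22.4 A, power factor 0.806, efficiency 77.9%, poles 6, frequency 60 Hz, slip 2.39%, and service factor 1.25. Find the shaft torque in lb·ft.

P_in = √3·V·I·cosφ = 1.732 × 230 × 22.4 × 0.806 = 7192 W
P_out = η·P_in = 0.779 × 7192 = 5603 W
n_s = 120×60/6 = 1200 rpm; n = 1200×(1−0.0239) = 1171 rpm
ω = 2π×1171/60 = 122.6 rad/s
τ = P_out/ω = 5603/122.6 = 45.7 N·m
In lb·ft: 45.7/1.356 = 33.7 lb·ft

33.7 lb·ft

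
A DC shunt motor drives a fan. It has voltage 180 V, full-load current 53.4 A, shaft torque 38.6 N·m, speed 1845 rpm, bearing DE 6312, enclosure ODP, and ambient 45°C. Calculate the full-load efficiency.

ω = 2π × 1845/60 = 193.2 rad/s; P_out = τω = 38.6 × 193.2 = 7458 W
P_in = V·I = 180 × 53.4 = 9612 W
η = P_out / P_in = 7458 / 9612 = 0.776 = 77.6%

77.6 %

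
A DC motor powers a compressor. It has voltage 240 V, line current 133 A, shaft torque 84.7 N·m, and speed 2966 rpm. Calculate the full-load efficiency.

ω = 2π × 2966/60 = 310.6 rad/s; P_out = τω = 84.7 × 310.6 = 26308 W
P_in = V·I = 240 × 133 = 31920 W
η = P_out / P_in = 26308 / 31920 = 0.824 = 82.4%

82.4 %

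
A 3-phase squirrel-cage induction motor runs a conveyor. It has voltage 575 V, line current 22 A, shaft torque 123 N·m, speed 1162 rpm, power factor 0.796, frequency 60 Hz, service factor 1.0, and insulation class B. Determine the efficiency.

ω = 2π × 1162/60 = 121.7 rad/s; P_out = τω = 123 × 121.7 = 14969 W
P_in = √3·V_L·I_L·cosφ = 1.732 × 575 × 22 × 0.796 = 17440 W
η = P_out / P_in = 14969 / 17440 = 0.858 = 85.8%

85.8 %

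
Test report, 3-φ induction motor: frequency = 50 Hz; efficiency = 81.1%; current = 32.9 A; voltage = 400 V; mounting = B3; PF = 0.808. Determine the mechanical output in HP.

20 HP

P_in = √3·V·I·cosφ = 1.732 × 400 × 32.9 × 0.808 = 18417 W
P_out = η·P_in = 0.811 × 18417 = 14936 W
= 14936/746 = 20 HP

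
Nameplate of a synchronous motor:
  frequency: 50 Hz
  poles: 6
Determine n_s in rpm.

n_s = 120f/p = 120×50/6 = 1000 rpm

1000 rpm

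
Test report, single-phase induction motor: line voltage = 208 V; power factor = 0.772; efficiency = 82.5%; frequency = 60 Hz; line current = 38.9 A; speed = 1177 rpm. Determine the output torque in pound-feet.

P_in = V·I·cosφ = 208 × 38.9 × 0.772 = 6246 W
P_out = η·P_in = 0.825 × 6246 = 5153 W
n = 1177 rpm
ω = 2π×1177/60 = 123.3 rad/s
τ = P_out/ω = 5153/123.3 = 41.79 N·m
In lb·ft: 41.79/1.356 = 30.8 lb·ft

30.8 lb·ft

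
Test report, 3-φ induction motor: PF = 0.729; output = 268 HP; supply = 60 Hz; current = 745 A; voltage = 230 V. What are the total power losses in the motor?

P_in = √3·V·I·cosφ = 1.732×230×745×0.729 = 216351 W
P_out = 268×746 = 199928 W
Losses = P_in − P_out = 216351 − 199928 = 16423 W

16.4 kW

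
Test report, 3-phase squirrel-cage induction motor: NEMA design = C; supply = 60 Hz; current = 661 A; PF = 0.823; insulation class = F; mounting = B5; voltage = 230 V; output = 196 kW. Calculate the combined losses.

P_in = √3·V·I·cosφ = 1.732×230×661×0.823 = 216709 W
P_out = 196000 W
Losses = P_in − P_out = 216709 − 196000 = 20709 W

20.7 kW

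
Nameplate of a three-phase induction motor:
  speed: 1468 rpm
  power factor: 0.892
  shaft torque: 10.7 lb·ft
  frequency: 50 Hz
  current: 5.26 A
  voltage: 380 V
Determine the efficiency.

τ = 10.7 lb·ft × 1.356 = 14.51 N·m
ω = 2π × 1468/60 = 153.7 rad/s; P_out = τω = 14.51 × 153.7 = 2230 W
P_in = √3·V_L·I_L·cosφ = 1.732 × 380 × 5.26 × 0.892 = 3088 W
η = P_out / P_in = 2230 / 3088 = 0.722 = 72.2%

72.2 %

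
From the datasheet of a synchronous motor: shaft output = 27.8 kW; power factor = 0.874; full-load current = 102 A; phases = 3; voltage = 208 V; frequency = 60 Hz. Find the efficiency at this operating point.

P_out = 27.8 kW = 27800 W
P_in = √3·V_L·I_L·cosφ = 1.732 × 208 × 102 × 0.874 = 32116 W
η = P_out / P_in = 27800 / 32116 = 0.866 = 86.6%

86.6 %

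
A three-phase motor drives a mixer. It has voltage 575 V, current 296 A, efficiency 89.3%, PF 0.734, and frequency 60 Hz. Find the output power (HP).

259 HP

P_in = √3·V·I·cosφ = 1.732 × 575 × 296 × 0.734 = 216373 W
P_out = η·P_in = 0.893 × 216373 = 193221 W
= 193221/746 = 259 HP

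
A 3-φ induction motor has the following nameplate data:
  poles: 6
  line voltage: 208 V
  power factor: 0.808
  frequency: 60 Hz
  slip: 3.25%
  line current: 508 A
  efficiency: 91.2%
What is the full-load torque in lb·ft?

P_in = √3·V·I·cosφ = 1.732 × 208 × 508 × 0.808 = 147872 W
P_out = η·P_in = 0.912 × 147872 = 134859 W
n_s = 120×60/6 = 1200 rpm; n = 1200×(1−0.0325) = 1161 rpm
ω = 2π×1161/60 = 121.6 rad/s
τ = P_out/ω = 134859/121.6 = 1109 N·m
In lb·ft: 1109/1.356 = 818 lb·ft

818 lb·ft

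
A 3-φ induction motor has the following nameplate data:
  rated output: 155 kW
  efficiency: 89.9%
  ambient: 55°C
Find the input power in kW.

P_out = 155000 W
P_in = P_out/η = 155000/0.899 = 172414 W = 172 kW

172 kW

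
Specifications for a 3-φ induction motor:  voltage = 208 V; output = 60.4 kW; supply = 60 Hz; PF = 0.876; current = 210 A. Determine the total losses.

5870 W

P_in = √3·V·I·cosφ = 1.732×208×210×0.876 = 66273 W
P_out = 60400 W
Losses = P_in − P_out = 66273 − 60400 = 5873 W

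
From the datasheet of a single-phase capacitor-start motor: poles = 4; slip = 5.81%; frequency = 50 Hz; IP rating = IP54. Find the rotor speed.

1413 rpm

n_s = 120f/p = 120×50/4 = 1500 rpm
n = n_s(1 − s) = 1500 × (1 − 0.0581) = 1413 rpm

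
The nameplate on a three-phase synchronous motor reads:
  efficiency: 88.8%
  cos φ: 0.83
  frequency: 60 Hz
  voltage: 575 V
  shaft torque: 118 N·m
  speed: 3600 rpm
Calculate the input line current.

ω = 2π×3600/60 = 377 rad/s; P_out = τω = 118 × 377 = 44486 W
P_in = P_out / η = 44486 / 0.888 = 50097 W
I_L = P_in / (√3·V_L·cosφ) = 50097 / (1.732 × 575 × 0.83) = 60.6 A

60.6 A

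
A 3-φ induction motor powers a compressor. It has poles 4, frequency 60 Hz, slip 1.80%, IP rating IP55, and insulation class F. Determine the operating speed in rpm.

n_s = 120f/p = 120×60/4 = 1800 rpm
n = n_s(1 − s) = 1800 × (1 − 0.018) = 1768 rpm

1768 rpm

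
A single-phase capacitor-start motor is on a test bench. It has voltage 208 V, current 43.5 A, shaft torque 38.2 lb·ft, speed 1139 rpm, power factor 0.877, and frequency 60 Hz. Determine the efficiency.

77.9 %

τ = 38.2 lb·ft × 1.356 = 51.8 N·m
ω = 2π × 1139/60 = 119.3 rad/s; P_out = τω = 51.8 × 119.3 = 6180 W
P_in = V·I·cosφ = 208 × 43.5 × 0.877 = 7935 W
η = P_out / P_in = 6180 / 7935 = 0.779 = 77.9%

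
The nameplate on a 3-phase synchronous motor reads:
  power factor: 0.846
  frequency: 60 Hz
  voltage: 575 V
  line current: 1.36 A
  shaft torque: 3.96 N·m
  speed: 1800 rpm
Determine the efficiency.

65.1 %

ω = 2π × 1800/60 = 188.5 rad/s; P_out = τω = 3.96 × 188.5 = 746 W
P_in = √3·V_L·I_L·cosφ = 1.732 × 575 × 1.36 × 0.846 = 1146 W
η = P_out / P_in = 746 / 1146 = 0.651 = 65.1%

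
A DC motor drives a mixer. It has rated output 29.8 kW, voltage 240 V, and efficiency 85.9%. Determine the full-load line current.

145 A

P_out = 29.8 kW = 29800 W
P_in = P_out / η = 29800 / 0.859 = 34692 W
I = P_in / V = 34692 / 240 = 145 A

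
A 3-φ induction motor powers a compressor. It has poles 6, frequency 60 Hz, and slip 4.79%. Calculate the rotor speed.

1143 rpm

n_s = 120f/p = 120×60/6 = 1200 rpm
n = n_s(1 − s) = 1200 × (1 − 0.0479) = 1143 rpm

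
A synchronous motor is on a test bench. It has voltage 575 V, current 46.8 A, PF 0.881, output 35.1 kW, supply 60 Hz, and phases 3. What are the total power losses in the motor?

5960 W

P_in = √3·V·I·cosφ = 1.732×575×46.8×0.881 = 41062 W
P_out = 35100 W
Losses = P_in − P_out = 41062 − 35100 = 5962 W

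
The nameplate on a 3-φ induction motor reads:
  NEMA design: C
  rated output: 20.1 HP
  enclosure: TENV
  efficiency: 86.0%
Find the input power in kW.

17.4 kW

P_out = 20.1 × 746 = 14995 W
P_in = P_out/η = 14995/0.86 = 17436 W = 17.4 kW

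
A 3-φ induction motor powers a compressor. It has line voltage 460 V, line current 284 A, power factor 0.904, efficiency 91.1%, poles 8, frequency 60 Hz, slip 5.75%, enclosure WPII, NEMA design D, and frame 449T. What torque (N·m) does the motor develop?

P_in = √3·V·I·cosφ = 1.732 × 460 × 284 × 0.904 = 204547 W
P_out = η·P_in = 0.911 × 204547 = 186342 W
n_s = 120×60/8 = 900 rpm; n = 900×(1−0.0575) = 848 rpm
ω = 2π×848/60 = 88.8 rad/s
τ = P_out/ω = 186342/88.8 = 2100 N·m

2100 N·m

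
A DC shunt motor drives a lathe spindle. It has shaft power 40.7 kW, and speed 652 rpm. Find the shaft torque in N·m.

596 N·m

ω = 2π × 652/60 = 68.28 rad/s
τ = P/ω = 40700/68.28 = 596 N·m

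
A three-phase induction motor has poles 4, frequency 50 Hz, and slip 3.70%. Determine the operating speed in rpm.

n_s = 120f/p = 120×50/4 = 1500 rpm
n = n_s(1 − s) = 1500 × (1 − 0.037) = 1444 rpm

1444 rpm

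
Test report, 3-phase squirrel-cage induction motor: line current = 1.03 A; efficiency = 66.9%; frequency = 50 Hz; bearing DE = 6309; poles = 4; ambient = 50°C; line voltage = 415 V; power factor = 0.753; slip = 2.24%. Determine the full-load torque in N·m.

P_in = √3·V·I·cosφ = 1.732 × 415 × 1.03 × 0.753 = 557 W
P_out = η·P_in = 0.669 × 557 = 373 W
n_s = 120×50/4 = 1500 rpm; n = 1500×(1−0.0224) = 1466 rpm
ω = 2π×1466/60 = 153.5 rad/s
τ = P_out/ω = 373/153.5 = 2.43 N·m

2.43 N·m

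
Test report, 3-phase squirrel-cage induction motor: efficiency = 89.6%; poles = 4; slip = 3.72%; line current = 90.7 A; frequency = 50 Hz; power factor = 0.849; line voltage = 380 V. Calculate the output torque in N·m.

300 N·m

P_in = √3·V·I·cosφ = 1.732 × 380 × 90.7 × 0.849 = 50681 W
P_out = η·P_in = 0.896 × 50681 = 45410 W
n_s = 120×50/4 = 1500 rpm; n = 1500×(1−0.0372) = 1444 rpm
ω = 2π×1444/60 = 151.2 rad/s
τ = P_out/ω = 45410/151.2 = 300 N·m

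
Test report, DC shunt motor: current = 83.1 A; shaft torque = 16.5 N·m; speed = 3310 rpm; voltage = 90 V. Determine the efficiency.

ω = 2π × 3310/60 = 346.6 rad/s; P_out = τω = 16.5 × 346.6 = 5719 W
P_in = V·I = 90 × 83.1 = 7479 W
η = P_out / P_in = 5719 / 7479 = 0.765 = 76.5%

76.5 %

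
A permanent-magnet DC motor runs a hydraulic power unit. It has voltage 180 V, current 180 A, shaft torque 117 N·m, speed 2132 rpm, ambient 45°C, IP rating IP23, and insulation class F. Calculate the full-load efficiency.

ω = 2π × 2132/60 = 223.3 rad/s; P_out = τω = 117 × 223.3 = 26126 W
P_in = V·I = 180 × 180 = 32400 W
η = P_out / P_in = 26126 / 32400 = 0.806 = 80.6%

80.6 %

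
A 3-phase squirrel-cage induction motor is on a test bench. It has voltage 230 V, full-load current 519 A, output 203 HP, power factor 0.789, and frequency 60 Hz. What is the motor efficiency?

92.8 %

P_out = 203 × 746 = 151438 W
P_in = √3·V_L·I_L·cosφ = 1.732 × 230 × 519 × 0.789 = 163125 W
η = P_out / P_in = 151438 / 163125 = 0.928 = 92.8%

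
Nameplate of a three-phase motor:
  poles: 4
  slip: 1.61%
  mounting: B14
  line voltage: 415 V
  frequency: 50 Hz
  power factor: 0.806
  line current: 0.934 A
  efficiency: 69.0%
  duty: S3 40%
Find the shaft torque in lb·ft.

1.78 lb·ft

P_in = √3·V·I·cosφ = 1.732 × 415 × 0.934 × 0.806 = 541 W
P_out = η·P_in = 0.69 × 541 = 373 W
n_s = 120×50/4 = 1500 rpm; n = 1500×(1−0.0161) = 1476 rpm
ω = 2π×1476/60 = 154.6 rad/s
τ = P_out/ω = 373/154.6 = 2.413 N·m
In lb·ft: 2.413/1.356 = 1.78 lb·ft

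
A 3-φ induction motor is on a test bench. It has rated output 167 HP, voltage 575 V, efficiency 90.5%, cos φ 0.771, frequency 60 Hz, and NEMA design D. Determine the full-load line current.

P_out = 167 × 746 = 124582 W
P_in = P_out / η = 124582 / 0.905 = 137660 W
I_L = P_in / (√3·V_L·cosφ) = 137660 / (1.732 × 575 × 0.771) = 179 A

179 A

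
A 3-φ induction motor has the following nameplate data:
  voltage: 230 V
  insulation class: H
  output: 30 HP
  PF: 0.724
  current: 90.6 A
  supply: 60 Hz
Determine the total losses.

3.75 kW

P_in = √3·V·I·cosφ = 1.732×230×90.6×0.724 = 26130 W
P_out = 30×746 = 22380 W
Losses = P_in − P_out = 26130 − 22380 = 3750 W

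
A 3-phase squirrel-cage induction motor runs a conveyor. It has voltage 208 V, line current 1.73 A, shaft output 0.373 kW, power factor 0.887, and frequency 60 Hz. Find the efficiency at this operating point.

67.5 %

P_out = 0.373 kW = 373 W
P_in = √3·V_L·I_L·cosφ = 1.732 × 208 × 1.73 × 0.887 = 553 W
η = P_out / P_in = 373 / 553 = 0.675 = 67.5%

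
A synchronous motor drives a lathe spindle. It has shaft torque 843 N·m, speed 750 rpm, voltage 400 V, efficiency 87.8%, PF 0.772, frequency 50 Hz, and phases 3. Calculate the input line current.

ω = 2π×750/60 = 78.54 rad/s; P_out = τω = 843 × 78.54 = 66209 W
P_in = P_out / η = 66209 / 0.878 = 75409 W
I_L = P_in / (√3·V_L·cosφ) = 75409 / (1.732 × 400 × 0.772) = 141 A

141 A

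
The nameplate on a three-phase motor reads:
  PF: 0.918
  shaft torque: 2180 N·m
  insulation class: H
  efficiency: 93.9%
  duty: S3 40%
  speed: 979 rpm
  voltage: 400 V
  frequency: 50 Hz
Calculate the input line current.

374 A

ω = 2π×979/60 = 102.5 rad/s; P_out = τω = 2180 × 102.5 = 223450 W
P_in = P_out / η = 223450 / 0.939 = 237966 W
I_L = P_in / (√3·V_L·cosφ) = 237966 / (1.732 × 400 × 0.918) = 374 A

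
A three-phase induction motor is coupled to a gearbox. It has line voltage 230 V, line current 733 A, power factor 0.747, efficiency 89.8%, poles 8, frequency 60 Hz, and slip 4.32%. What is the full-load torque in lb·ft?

P_in = √3·V·I·cosφ = 1.732 × 230 × 733 × 0.747 = 218122 W
P_out = η·P_in = 0.898 × 218122 = 195874 W
n_s = 120×60/8 = 900 rpm; n = 900×(1−0.0432) = 861 rpm
ω = 2π×861/60 = 90.16 rad/s
τ = P_out/ω = 195874/90.16 = 2173 N·m
In lb·ft: 2173/1.356 = 1600 lb·ft

1600 lb·ft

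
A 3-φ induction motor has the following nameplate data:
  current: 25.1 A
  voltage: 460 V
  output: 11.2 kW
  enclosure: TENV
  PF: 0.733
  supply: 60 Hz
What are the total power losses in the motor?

3460 W

P_in = √3·V·I·cosφ = 1.732×460×25.1×0.733 = 14658 W
P_out = 11200 W
Losses = P_in − P_out = 14658 − 11200 = 3458 W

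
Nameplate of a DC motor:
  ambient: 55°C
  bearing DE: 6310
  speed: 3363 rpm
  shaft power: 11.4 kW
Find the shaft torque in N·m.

ω = 2π × 3363/60 = 352.2 rad/s
τ = P/ω = 11400/352.2 = 32.4 N·m

32.4 N·m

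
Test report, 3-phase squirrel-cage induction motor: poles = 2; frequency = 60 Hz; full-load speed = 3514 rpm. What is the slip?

n_s = 120f/p = 120×60/2 = 3600 rpm
s = (n_s − n)/n_s = (3600 − 3514)/3600 = 0.0239

2.39 %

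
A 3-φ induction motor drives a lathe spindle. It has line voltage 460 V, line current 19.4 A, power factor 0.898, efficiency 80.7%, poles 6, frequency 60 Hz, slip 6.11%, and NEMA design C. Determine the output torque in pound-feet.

P_in = √3·V·I·cosφ = 1.732 × 460 × 19.4 × 0.898 = 13880 W
P_out = η·P_in = 0.807 × 13880 = 11201 W
n_s = 120×60/6 = 1200 rpm; n = 1200×(1−0.0611) = 1127 rpm
ω = 2π×1127/60 = 118 rad/s
τ = P_out/ω = 11201/118 = 94.92 N·m
In lb·ft: 94.92/1.356 = 70 lb·ft

70 lb·ft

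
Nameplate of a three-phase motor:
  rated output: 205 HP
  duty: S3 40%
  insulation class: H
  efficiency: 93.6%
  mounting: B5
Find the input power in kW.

P_out = 205 × 746 = 152930 W
P_in = P_out/η = 152930/0.936 = 163387 W = 163 kW

163 kW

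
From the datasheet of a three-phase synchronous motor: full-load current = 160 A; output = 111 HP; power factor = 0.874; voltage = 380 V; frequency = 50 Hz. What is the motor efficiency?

P_out = 111 × 746 = 82806 W
P_in = √3·V_L·I_L·cosφ = 1.732 × 380 × 160 × 0.874 = 92037 W
η = P_out / P_in = 82806 / 92037 = 0.900 = 90.0%

90.0 %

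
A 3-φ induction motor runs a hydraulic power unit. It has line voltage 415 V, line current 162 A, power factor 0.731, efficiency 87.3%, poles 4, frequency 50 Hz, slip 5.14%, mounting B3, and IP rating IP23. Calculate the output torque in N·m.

P_in = √3·V·I·cosφ = 1.732 × 415 × 162 × 0.731 = 85119 W
P_out = η·P_in = 0.873 × 85119 = 74309 W
n_s = 120×50/4 = 1500 rpm; n = 1500×(1−0.0514) = 1423 rpm
ω = 2π×1423/60 = 149 rad/s
τ = P_out/ω = 74309/149 = 499 N·m

499 N·m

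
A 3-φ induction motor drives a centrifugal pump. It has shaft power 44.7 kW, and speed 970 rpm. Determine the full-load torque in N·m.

440 N·m

ω = 2π × 970/60 = 101.6 rad/s
τ = P/ω = 44700/101.6 = 440 N·m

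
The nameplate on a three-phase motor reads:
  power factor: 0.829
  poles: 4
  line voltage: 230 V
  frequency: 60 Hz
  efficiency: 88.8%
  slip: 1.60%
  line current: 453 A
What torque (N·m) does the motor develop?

716 N·m

P_in = √3·V·I·cosφ = 1.732 × 230 × 453 × 0.829 = 149599 W
P_out = η·P_in = 0.888 × 149599 = 132844 W
n_s = 120×60/4 = 1800 rpm; n = 1800×(1−0.016) = 1771 rpm
ω = 2π×1771/60 = 185.5 rad/s
τ = P_out/ω = 132844/185.5 = 716 N·m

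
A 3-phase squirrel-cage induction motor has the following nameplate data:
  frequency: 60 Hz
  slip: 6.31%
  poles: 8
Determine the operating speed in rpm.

843 rpm

n_s = 120f/p = 120×60/8 = 900 rpm
n = n_s(1 − s) = 900 × (1 − 0.0631) = 843 rpm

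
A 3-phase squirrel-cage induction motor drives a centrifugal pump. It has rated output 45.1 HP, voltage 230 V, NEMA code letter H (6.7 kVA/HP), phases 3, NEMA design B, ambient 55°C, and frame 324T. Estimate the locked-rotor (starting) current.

S_LR = 6.7 × 45.1 = 302.17 kVA
I_LR = S_LR/(√3·V_L) = 302170/(1.732×230) = 759 A

759 A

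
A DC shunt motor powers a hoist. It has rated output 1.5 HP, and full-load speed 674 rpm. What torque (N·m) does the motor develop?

P_out = 1.5 × 746 = 1119 W
ω = 2π × 674/60 = 70.58 rad/s
τ = P_out/ω = 1119/70.58 = 15.9 N·m

15.9 N·m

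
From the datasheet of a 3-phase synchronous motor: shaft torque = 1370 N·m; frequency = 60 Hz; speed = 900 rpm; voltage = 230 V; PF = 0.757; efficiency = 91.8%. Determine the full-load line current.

466 A

ω = 2π×900/60 = 94.25 rad/s; P_out = τω = 1370 × 94.25 = 129123 W
P_in = P_out / η = 129123 / 0.918 = 140657 W
I_L = P_in / (√3·V_L·cosφ) = 140657 / (1.732 × 230 × 0.757) = 466 A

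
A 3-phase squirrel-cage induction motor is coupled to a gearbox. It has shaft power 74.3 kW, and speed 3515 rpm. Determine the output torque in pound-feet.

149 lb·ft

ω = 2π × 3515/60 = 368.1 rad/s
τ = P/ω = 74300/368.1 = 201.8 N·m
In lb·ft: 201.8/1.356 = 149 lb·ft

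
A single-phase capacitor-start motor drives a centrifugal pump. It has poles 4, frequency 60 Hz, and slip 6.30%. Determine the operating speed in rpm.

1687 rpm

n_s = 120f/p = 120×60/4 = 1800 rpm
n = n_s(1 − s) = 1800 × (1 − 0.063) = 1687 rpm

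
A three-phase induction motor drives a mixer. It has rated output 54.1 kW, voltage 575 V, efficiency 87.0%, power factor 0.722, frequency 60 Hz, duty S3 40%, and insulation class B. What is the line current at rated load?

P_out = 54.1 kW = 54100 W
P_in = P_out / η = 54100 / 0.870 = 62184 W
I_L = P_in / (√3·V_L·cosφ) = 62184 / (1.732 × 575 × 0.722) = 86.5 A

86.5 A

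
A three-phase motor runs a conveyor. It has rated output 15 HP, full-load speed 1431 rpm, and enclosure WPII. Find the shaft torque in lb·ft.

P_out = 15 × 746 = 11190 W
ω = 2π × 1431/60 = 149.9 rad/s
τ = P_out/ω = 11190/149.9 = 74.65 N·m
In lb·ft: 74.65/1.356 = 55.1 lb·ft

55.1 lb·ft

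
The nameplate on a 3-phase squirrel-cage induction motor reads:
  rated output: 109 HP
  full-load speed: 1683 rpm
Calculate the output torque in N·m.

P_out = 109 × 746 = 81314 W
ω = 2π × 1683/60 = 176.2 rad/s
τ = P_out/ω = 81314/176.2 = 461 N·m

461 N·m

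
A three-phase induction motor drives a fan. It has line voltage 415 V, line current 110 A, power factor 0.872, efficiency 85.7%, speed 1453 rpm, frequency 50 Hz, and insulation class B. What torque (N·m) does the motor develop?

P_in = √3·V·I·cosφ = 1.732 × 415 × 110 × 0.872 = 68945 W
P_out = η·P_in = 0.857 × 68945 = 59086 W
n = 1453 rpm
ω = 2π×1453/60 = 152.2 rad/s
τ = P_out/ω = 59086/152.2 = 388 N·m

388 N·m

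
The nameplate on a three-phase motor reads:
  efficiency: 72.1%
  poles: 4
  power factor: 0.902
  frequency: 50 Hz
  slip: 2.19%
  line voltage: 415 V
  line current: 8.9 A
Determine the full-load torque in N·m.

P_in = √3·V·I·cosφ = 1.732 × 415 × 8.9 × 0.902 = 5770 W
P_out = η·P_in = 0.721 × 5770 = 4160 W
n_s = 120×50/4 = 1500 rpm; n = 1500×(1−0.0219) = 1467 rpm
ω = 2π×1467/60 = 153.6 rad/s
τ = P_out/ω = 4160/153.6 = 27.1 N·m

27.1 N·m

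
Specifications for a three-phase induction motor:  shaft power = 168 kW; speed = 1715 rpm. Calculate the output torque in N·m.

935 N·m

ω = 2π × 1715/60 = 179.6 rad/s
τ = P/ω = 168000/179.6 = 935 N·m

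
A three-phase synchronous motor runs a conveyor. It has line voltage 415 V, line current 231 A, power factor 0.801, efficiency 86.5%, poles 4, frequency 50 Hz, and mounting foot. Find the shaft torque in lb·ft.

P_in = √3·V·I·cosφ = 1.732 × 415 × 231 × 0.801 = 132997 W
P_out = η·P_in = 0.865 × 132997 = 115042 W
n = n_s = 120×50/4 = 1500 rpm (synchronous)
ω = 2π×1500/60 = 157.1 rad/s
τ = P_out/ω = 115042/157.1 = 732.3 N·m
In lb·ft: 732.3/1.356 = 540 lb·ft

540 lb·ft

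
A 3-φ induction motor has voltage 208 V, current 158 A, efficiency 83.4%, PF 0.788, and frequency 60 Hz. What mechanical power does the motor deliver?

P_in = √3·V·I·cosφ = 1.732 × 208 × 158 × 0.788 = 44853 W
P_out = η·P_in = 0.834 × 44853 = 37407 W

37.4 kW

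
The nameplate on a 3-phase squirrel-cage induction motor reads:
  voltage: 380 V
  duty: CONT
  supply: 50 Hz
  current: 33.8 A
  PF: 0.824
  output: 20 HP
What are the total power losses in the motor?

3410 W

P_in = √3·V·I·cosφ = 1.732×380×33.8×0.824 = 18331 W
P_out = 20×746 = 14920 W
Losses = P_in − P_out = 18331 − 14920 = 3411 W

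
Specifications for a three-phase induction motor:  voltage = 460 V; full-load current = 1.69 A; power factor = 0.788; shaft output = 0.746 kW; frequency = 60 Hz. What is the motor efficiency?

70.3 %

P_out = 0.746 kW = 746 W
P_in = √3·V_L·I_L·cosφ = 1.732 × 460 × 1.69 × 0.788 = 1061 W
η = P_out / P_in = 746 / 1061 = 0.703 = 70.3%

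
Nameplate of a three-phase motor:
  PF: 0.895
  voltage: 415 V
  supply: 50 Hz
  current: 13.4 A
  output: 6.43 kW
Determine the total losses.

2.19 kW

P_in = √3·V·I·cosφ = 1.732×415×13.4×0.895 = 8620 W
P_out = 6430 W
Losses = P_in − P_out = 8620 − 6430 = 2190 W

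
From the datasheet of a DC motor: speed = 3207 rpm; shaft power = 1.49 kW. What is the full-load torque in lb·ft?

3.27 lb·ft

ω = 2π × 3207/60 = 335.8 rad/s
τ = P/ω = 1490/335.8 = 4.437 N·m
In lb·ft: 4.437/1.356 = 3.27 lb·ft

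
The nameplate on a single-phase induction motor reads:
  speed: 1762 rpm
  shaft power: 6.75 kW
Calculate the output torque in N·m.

ω = 2π × 1762/60 = 184.5 rad/s
τ = P/ω = 6750/184.5 = 36.6 N·m

36.6 N·m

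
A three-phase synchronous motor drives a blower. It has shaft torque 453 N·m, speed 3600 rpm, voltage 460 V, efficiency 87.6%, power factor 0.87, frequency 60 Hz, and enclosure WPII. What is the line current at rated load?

ω = 2π×3600/60 = 377 rad/s; P_out = τω = 453 × 377 = 170781 W
P_in = P_out / η = 170781 / 0.876 = 194955 W
I_L = P_in / (√3·V_L·cosφ) = 194955 / (1.732 × 460 × 0.87) = 281 A

281 A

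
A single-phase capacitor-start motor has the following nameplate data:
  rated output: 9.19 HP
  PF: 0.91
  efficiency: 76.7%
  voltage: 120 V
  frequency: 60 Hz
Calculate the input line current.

P_out = 9.19 × 746 = 6856 W
P_in = P_out / η = 6856 / 0.767 = 8939 W
I = P_in / (V·cosφ) = 8939 / (120 × 0.91) = 81.9 A

81.9 A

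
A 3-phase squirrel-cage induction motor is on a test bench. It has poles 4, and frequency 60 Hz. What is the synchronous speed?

n_s = 120f/p = 120×60/4 = 1800 rpm

1800 rpm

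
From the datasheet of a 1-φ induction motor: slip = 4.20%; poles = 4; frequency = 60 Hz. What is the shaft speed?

n_s = 120f/p = 120×60/4 = 1800 rpm
n = n_s(1 − s) = 1800 × (1 − 0.042) = 1724 rpm

1724 rpm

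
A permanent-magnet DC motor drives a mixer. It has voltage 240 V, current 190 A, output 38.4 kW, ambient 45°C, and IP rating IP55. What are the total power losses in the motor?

7.2 kW

P_in = V·I = 240×190 = 45600 W
P_out = 38400 W
Losses = P_in − P_out = 45600 − 38400 = 7200 W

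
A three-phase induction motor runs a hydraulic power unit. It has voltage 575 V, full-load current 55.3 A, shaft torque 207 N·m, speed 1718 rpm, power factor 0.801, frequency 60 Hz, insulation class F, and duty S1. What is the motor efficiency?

ω = 2π × 1718/60 = 179.9 rad/s; P_out = τω = 207 × 179.9 = 37239 W
P_in = √3·V_L·I_L·cosφ = 1.732 × 575 × 55.3 × 0.801 = 44114 W
η = P_out / P_in = 37239 / 44114 = 0.844 = 84.4%

84.4 %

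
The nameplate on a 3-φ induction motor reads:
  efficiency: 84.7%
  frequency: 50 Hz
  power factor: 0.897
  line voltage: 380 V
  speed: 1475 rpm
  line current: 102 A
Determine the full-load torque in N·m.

330 N·m

P_in = √3·V·I·cosφ = 1.732 × 380 × 102 × 0.897 = 60218 W
P_out = η·P_in = 0.847 × 60218 = 51005 W
n = 1475 rpm
ω = 2π×1475/60 = 154.5 rad/s
τ = P_out/ω = 51005/154.5 = 330 N·m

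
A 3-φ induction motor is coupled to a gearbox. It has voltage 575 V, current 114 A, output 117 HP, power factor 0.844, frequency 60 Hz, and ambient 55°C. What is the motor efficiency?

91.1 %

P_out = 117 × 746 = 87282 W
P_in = √3·V_L·I_L·cosφ = 1.732 × 575 × 114 × 0.844 = 95822 W
η = P_out / P_in = 87282 / 95822 = 0.911 = 91.1%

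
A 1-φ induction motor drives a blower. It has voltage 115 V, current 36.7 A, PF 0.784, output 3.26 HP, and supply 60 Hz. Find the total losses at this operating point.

877 W

P_in = V·I·cosφ = 115×36.7×0.784 = 3309 W
P_out = 3.26×746 = 2432 W
Losses = P_in − P_out = 3309 − 2432 = 877 W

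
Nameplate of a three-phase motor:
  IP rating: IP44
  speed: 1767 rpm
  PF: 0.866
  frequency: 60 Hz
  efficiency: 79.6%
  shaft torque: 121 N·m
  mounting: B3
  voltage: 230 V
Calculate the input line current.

81.5 A

ω = 2π×1767/60 = 185 rad/s; P_out = τω = 121 × 185 = 22385 W
P_in = P_out / η = 22385 / 0.796 = 28122 W
I_L = P_in / (√3·V_L·cosφ) = 28122 / (1.732 × 230 × 0.866) = 81.5 A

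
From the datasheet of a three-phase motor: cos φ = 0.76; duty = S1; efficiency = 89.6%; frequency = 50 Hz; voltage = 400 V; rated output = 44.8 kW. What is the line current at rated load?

95 A

P_out = 44.8 kW = 44800 W
P_in = P_out / η = 44800 / 0.896 = 50000 W
I_L = P_in / (√3·V_L·cosφ) = 50000 / (1.732 × 400 × 0.76) = 95 A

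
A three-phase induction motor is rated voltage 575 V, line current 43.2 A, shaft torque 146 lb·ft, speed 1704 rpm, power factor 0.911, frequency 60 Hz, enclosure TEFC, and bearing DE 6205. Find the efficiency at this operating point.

90.1 %

τ = 146 lb·ft × 1.356 = 198 N·m
ω = 2π × 1704/60 = 178.4 rad/s; P_out = τω = 198 × 178.4 = 35323 W
P_in = √3·V_L·I_L·cosφ = 1.732 × 575 × 43.2 × 0.911 = 39194 W
η = P_out / P_in = 35323 / 39194 = 0.901 = 90.1%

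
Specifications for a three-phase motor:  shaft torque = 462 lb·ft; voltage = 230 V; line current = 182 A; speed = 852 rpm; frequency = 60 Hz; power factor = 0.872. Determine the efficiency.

88.4 %

τ = 462 lb·ft × 1.356 = 626.5 N·m
ω = 2π × 852/60 = 89.22 rad/s; P_out = τω = 626.5 × 89.22 = 55896 W
P_in = √3·V_L·I_L·cosφ = 1.732 × 230 × 182 × 0.872 = 63221 W
η = P_out / P_in = 55896 / 63221 = 0.884 = 88.4%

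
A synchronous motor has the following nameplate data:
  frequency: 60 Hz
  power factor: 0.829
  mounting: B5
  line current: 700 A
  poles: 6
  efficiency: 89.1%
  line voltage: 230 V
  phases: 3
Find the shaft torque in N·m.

1640 N·m

P_in = √3·V·I·cosφ = 1.732 × 230 × 700 × 0.829 = 231168 W
P_out = η·P_in = 0.891 × 231168 = 205971 W
n = n_s = 120×60/6 = 1200 rpm (synchronous)
ω = 2π×1200/60 = 125.7 rad/s
τ = P_out/ω = 205971/125.7 = 1640 N·m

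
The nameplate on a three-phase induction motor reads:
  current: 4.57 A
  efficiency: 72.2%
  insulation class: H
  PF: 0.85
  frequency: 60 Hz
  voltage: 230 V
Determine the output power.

P_in = √3·V·I·cosφ = 1.732 × 230 × 4.57 × 0.85 = 1547 W
P_out = η·P_in = 0.722 × 1547 = 1117 W

1.12 kW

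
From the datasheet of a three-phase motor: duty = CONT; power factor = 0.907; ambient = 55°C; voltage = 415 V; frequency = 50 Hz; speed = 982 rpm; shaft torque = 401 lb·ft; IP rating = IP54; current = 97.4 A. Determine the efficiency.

τ = 401 lb·ft × 1.356 = 543.8 N·m
ω = 2π × 982/60 = 102.8 rad/s; P_out = τω = 543.8 × 102.8 = 55903 W
P_in = √3·V_L·I_L·cosφ = 1.732 × 415 × 97.4 × 0.907 = 63498 W
η = P_out / P_in = 55903 / 63498 = 0.880 = 88.0%

88.0 %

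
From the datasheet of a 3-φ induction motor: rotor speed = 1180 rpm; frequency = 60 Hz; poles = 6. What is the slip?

1.67 %

n_s = 120f/p = 120×60/6 = 1200 rpm
s = (n_s − n)/n_s = (1200 − 1180)/1200 = 0.0167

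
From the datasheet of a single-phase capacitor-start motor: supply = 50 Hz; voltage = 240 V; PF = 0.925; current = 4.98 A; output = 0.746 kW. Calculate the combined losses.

P_in = V·I·cosφ = 240×4.98×0.925 = 1106 W
P_out = 746 W
Losses = P_in − P_out = 1106 − 746 = 360 W

360 W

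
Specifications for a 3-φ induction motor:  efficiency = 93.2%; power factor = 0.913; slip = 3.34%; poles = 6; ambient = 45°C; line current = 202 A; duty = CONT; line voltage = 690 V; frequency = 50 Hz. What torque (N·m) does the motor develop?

P_in = √3·V·I·cosφ = 1.732 × 690 × 202 × 0.913 = 220404 W
P_out = η·P_in = 0.932 × 220404 = 205417 W
n_s = 120×50/6 = 1000 rpm; n = 1000×(1−0.0334) = 967 rpm
ω = 2π×967/60 = 101.3 rad/s
τ = P_out/ω = 205417/101.3 = 2030 N·m

2030 N·m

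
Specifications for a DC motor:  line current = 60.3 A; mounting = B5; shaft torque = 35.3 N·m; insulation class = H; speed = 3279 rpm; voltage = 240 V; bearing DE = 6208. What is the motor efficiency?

83.8 %

ω = 2π × 3279/60 = 343.4 rad/s; P_out = τω = 35.3 × 343.4 = 12122 W
P_in = V·I = 240 × 60.3 = 14472 W
η = P_out / P_in = 12122 / 14472 = 0.838 = 83.8%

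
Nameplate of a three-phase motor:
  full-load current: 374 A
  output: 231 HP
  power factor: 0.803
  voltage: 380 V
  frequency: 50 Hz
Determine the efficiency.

P_out = 231 × 746 = 172326 W
P_in = √3·V_L·I_L·cosφ = 1.732 × 380 × 374 × 0.803 = 197660 W
η = P_out / P_in = 172326 / 197660 = 0.872 = 87.2%

87.2 %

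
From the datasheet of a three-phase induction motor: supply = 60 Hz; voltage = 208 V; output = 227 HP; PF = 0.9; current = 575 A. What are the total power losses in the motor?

17.1 kW

P_in = √3·V·I·cosφ = 1.732×208×575×0.9 = 186432 W
P_out = 227×746 = 169342 W
Losses = P_in − P_out = 186432 − 169342 = 17090 W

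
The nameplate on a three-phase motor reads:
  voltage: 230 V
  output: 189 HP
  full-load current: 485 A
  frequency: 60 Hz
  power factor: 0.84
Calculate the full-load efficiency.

86.9 %

P_out = 189 × 746 = 140994 W
P_in = √3·V_L·I_L·cosφ = 1.732 × 230 × 485 × 0.84 = 162292 W
η = P_out / P_in = 140994 / 162292 = 0.869 = 86.9%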